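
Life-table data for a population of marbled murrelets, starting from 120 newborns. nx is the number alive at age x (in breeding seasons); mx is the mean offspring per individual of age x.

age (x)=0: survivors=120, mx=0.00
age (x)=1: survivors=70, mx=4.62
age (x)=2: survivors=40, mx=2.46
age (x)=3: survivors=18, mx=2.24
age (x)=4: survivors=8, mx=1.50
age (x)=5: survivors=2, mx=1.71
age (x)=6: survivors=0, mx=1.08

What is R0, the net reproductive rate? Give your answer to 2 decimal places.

3.98

lx = nx/n0 = nx/120: 1, 0.58333…, 0.33333…, 0.15, 0.06667…, 0.01667…, 0
lx·mx by age: 0, 2.695…, 0.82…, 0.336, 0.1…, 0.0285…, 0
R0 = Σ lx·mx = 3.9795… → 3.98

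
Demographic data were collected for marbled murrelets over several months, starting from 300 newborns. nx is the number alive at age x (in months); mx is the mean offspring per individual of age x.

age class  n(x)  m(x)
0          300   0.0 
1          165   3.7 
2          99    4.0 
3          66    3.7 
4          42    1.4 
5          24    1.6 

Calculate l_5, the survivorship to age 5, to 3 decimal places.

0.080

l_5 = n_5/n_0 = 24/300 = 0.08 → 0.080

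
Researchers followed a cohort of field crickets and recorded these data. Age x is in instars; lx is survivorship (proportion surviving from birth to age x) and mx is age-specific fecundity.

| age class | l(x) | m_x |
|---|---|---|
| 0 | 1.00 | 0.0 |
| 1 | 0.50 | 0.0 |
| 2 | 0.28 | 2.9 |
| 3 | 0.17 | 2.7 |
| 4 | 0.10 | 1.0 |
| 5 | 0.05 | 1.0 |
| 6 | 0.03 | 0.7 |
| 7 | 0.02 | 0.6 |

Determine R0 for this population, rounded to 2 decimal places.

lx·mx by age: 0, 0, 0.812, 0.459, 0.1, 0.05, 0.021, 0.012
R0 = Σ lx·mx = 1.454 → 1.45

1.45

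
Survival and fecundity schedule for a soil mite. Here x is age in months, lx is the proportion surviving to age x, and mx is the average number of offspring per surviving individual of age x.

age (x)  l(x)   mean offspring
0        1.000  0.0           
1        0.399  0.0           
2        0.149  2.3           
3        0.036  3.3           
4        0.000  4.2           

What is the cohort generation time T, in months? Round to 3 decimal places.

lx·mx: 0, 0, 0.3427, 0.1188, 0 → R0 = 0.4615
x·lx·mx: 0, 0, 0.6854, 0.3564, 0 → Σ = 1.0418
T = 1.0418 / 0.4615 = 2.257421… → 2.257

2.257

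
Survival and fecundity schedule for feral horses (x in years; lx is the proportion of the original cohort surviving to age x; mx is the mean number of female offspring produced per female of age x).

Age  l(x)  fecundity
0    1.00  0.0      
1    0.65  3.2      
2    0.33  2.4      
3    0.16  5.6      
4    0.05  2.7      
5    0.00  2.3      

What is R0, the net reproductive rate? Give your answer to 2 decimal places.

lx·mx by age: 0, 2.08, 0.792, 0.896, 0.135, 0
R0 = Σ lx·mx = 3.903 → 3.90

3.90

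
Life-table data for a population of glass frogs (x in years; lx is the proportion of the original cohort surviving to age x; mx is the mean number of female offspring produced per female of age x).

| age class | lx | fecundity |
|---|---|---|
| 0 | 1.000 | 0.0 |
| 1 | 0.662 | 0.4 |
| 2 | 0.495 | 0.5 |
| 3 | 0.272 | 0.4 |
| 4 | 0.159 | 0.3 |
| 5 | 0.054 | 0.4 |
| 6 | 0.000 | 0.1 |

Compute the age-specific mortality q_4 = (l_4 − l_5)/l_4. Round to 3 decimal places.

q_4 = (l_4 − l_5) / l_4 = (0.159 − 0.054) / 0.159
     = 0.105 / 0.159 = 0.660377… → 0.660

0.660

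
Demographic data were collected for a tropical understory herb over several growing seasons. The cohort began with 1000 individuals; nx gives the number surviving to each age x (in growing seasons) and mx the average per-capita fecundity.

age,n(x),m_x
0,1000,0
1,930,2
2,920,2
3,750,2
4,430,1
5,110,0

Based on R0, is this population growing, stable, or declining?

growing

lx = nx/n0 = nx/1000: 1, 0.93, 0.92, 0.75, 0.43, 0.11
R0 = Σ lx·mx = 0 + 1.86 + 1.84 + 1.5 + 0.43 + 0 = 5.63
R0 > 1, so the population is growing.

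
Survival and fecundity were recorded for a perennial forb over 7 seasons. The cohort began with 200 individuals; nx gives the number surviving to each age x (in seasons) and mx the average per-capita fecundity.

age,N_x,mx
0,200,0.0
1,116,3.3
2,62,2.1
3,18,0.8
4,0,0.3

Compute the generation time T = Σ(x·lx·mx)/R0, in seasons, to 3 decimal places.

lx = nx/n0 = nx/200: 1, 0.58, 0.31, 0.09, 0
lx·mx: 0, 1.914, 0.651, 0.072, 0 → R0 = 2.637
x·lx·mx: 0, 1.914, 1.302, 0.216, 0 → Σ = 3.432
T = 3.432 / 2.637 = 1.301479… → 1.301

1.301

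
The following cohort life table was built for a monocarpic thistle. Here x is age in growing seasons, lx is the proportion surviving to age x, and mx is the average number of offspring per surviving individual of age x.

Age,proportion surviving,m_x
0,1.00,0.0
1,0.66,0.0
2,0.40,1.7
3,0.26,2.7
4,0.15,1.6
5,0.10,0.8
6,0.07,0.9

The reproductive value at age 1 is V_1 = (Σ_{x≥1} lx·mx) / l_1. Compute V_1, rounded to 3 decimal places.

2.674

lx·mx for x ≥ 1: 0, 0.68, 0.702, 0.24, 0.08, 0.063 → sum = 1.765
V_1 = 1.765 / l_1 = 1.765 / 0.66 = 2.674242… → 2.674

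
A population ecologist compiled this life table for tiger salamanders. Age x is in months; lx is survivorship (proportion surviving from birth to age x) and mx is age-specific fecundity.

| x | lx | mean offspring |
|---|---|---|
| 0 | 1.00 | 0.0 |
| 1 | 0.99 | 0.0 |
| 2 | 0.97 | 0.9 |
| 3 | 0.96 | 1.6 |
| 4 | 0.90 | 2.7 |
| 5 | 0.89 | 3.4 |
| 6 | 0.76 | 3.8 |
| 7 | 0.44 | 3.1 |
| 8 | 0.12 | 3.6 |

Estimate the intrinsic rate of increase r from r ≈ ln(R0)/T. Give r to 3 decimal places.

R0 = Σ lx·mx = 0 + 0 + 0.873 + 1.536 + 2.43 + 3.026 + 2.888 + 1.364 + 0.432 = 12.549
Σ x·lx·mx = 61.536; T = 61.536/12.549 = 4.90366…
r ≈ ln(R0)/T = ln(12.549)/4.90366… = 0.51587… → 0.516

0.516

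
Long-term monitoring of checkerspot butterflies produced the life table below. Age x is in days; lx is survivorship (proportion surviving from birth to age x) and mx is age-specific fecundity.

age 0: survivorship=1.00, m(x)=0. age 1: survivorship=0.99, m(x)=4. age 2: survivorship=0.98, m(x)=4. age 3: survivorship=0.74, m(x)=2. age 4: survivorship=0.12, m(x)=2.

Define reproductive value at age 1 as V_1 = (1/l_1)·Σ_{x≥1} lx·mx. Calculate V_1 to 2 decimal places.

9.70

lx·mx for x ≥ 1: 3.96, 3.92, 1.48, 0.24 → sum = 9.6
V_1 = 9.6 / l_1 = 9.6 / 0.99 = 9.69697… → 9.70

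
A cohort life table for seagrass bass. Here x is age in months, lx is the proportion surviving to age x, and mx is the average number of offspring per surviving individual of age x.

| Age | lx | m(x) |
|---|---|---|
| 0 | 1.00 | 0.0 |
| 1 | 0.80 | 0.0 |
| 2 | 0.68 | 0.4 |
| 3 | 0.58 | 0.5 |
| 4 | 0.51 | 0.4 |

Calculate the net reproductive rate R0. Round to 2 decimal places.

lx·mx by age: 0, 0, 0.272, 0.29, 0.204
R0 = Σ lx·mx = 0.766 → 0.77

0.77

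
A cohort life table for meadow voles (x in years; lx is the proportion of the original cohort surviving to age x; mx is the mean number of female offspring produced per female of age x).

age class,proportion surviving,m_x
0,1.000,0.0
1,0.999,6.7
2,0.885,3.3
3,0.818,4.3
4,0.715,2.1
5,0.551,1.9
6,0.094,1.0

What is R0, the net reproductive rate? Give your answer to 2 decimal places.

lx·mx by age: 0, 6.6933, 2.9205, 3.5174, 1.5015, 1.0469, 0.094
R0 = Σ lx·mx = 15.7736 → 15.77

15.77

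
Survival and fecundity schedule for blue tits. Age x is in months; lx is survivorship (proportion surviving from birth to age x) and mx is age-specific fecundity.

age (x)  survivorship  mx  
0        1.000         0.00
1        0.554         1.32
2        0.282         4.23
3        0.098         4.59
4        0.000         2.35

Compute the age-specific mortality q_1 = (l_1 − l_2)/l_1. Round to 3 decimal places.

q_1 = (l_1 − l_2) / l_1 = (0.554 − 0.282) / 0.554
     = 0.272 / 0.554 = 0.490975… → 0.491

0.491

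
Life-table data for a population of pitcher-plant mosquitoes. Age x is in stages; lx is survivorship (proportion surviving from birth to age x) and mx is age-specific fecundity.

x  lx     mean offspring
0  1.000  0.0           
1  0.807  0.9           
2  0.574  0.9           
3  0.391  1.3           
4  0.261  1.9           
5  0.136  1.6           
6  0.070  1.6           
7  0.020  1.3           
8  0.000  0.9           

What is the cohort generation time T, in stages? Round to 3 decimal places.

2.770

lx·mx: 0, 0.7263, 0.5166, 0.5083, 0.4959, 0.2176, 0.112, 0.026, 0 → R0 = 2.6027
x·lx·mx: 0, 0.7263, 1.0332, 1.5249, 1.9836, 1.088, 0.672, 0.182, 0 → Σ = 7.21
T = 7.21 / 2.6027 = 2.7702… → 2.770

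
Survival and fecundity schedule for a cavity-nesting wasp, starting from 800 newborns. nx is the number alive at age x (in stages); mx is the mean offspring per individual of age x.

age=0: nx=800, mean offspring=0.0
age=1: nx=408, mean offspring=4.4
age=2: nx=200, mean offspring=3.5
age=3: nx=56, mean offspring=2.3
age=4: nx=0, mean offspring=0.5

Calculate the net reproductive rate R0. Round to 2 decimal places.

lx = nx/n0 = nx/800: 1, 0.51, 0.25, 0.07, 0
lx·mx by age: 0, 2.244, 0.875, 0.161, 0
R0 = Σ lx·mx = 3.28 → 3.28

3.28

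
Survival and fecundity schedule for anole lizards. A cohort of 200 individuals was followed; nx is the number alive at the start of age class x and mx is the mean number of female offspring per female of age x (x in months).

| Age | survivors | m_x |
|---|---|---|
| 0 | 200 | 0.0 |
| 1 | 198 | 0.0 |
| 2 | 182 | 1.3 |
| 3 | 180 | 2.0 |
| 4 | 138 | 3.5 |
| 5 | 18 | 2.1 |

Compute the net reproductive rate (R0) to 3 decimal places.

5.587

lx = nx/n0 = nx/200: 1, 0.99, 0.91, 0.9, 0.69, 0.09
lx·mx by age: 0, 0, 1.183, 1.8, 2.415, 0.189
R0 = Σ lx·mx = 5.587 → 5.587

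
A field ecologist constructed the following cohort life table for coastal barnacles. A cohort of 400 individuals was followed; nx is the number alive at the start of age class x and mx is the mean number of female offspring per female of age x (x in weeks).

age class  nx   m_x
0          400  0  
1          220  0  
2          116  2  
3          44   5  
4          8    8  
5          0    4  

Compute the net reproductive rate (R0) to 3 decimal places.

lx = nx/n0 = nx/400: 1, 0.55, 0.29, 0.11, 0.02, 0
lx·mx by age: 0, 0, 0.58, 0.55, 0.16, 0
R0 = Σ lx·mx = 1.29 → 1.290

1.290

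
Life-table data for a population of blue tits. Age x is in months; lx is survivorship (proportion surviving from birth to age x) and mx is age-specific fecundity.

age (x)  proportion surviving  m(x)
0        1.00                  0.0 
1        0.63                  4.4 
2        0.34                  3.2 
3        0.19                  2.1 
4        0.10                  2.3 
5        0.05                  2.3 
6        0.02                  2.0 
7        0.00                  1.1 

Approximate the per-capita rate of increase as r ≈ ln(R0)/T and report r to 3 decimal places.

R0 = Σ lx·mx = 0 + 2.772 + 1.088 + 0.399 + 0.23 + 0.115 + 0.04 + 0 = 4.644
Σ x·lx·mx = 7.88; T = 7.88/4.644 = 1.69681…
r ≈ ln(R0)/T = ln(4.644)/1.69681… = 0.90498… → 0.905

0.905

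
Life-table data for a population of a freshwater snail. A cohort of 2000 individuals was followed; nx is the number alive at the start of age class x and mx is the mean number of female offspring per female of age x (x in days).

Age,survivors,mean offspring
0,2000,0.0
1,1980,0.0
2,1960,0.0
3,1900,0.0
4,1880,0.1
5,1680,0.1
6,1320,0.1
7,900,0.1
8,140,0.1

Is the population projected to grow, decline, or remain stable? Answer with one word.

declining

lx = nx/n0 = nx/2000: 1, 0.99, 0.98, 0.95, 0.94, 0.84, 0.66, 0.45, 0.07
R0 = Σ lx·mx = 0 + 0 + 0 + 0 + 0.094 + 0.084 + 0.066 + 0.045 + 0.007 = 0.296
R0 < 1, so the population is declining.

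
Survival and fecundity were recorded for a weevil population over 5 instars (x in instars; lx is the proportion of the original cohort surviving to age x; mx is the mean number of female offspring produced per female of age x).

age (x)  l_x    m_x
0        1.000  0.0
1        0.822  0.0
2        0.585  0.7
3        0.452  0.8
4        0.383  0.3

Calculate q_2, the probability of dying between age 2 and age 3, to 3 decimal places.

0.227

q_2 = (l_2 − l_3) / l_2 = (0.585 − 0.452) / 0.585
     = 0.133 / 0.585 = 0.22735… → 0.227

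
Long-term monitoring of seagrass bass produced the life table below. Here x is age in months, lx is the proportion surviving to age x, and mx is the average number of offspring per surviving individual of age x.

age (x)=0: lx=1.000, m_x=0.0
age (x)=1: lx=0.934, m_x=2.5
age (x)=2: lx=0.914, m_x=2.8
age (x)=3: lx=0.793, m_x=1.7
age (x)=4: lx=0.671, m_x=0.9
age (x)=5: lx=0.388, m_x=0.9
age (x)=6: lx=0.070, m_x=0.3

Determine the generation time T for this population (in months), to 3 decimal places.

2.187

lx·mx: 0, 2.335, 2.5592, 1.3481, 0.6039, 0.3492, 0.021 → R0 = 7.2164
x·lx·mx: 0, 2.335, 5.1184, 4.0443, 2.4156, 1.746, 0.126 → Σ = 15.7853
T = 15.7853 / 7.2164 = 2.18742… → 2.187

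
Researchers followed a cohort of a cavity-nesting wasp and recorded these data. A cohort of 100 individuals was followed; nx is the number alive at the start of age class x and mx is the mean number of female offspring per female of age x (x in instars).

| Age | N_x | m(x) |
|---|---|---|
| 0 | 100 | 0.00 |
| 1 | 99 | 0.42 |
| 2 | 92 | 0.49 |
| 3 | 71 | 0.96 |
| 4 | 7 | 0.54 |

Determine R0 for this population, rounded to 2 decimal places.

lx = nx/n0 = nx/100: 1, 0.99, 0.92, 0.71, 0.07
lx·mx by age: 0, 0.4158, 0.4508, 0.6816, 0.0378
R0 = Σ lx·mx = 1.586 → 1.59

1.59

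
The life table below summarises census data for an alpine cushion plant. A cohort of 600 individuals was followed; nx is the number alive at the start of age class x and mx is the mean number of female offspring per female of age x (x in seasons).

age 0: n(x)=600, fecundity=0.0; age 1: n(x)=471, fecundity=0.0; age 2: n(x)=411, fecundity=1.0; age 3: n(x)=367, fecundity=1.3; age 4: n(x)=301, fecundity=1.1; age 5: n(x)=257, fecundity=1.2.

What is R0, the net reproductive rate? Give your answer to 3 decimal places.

lx = nx/n0 = nx/600: 1, 0.785, 0.685, 0.61167…, 0.50167…, 0.42833…
lx·mx by age: 0, 0, 0.685, 0.795167…, 0.551833…, 0.514…
R0 = Σ lx·mx = 2.546… → 2.546

2.546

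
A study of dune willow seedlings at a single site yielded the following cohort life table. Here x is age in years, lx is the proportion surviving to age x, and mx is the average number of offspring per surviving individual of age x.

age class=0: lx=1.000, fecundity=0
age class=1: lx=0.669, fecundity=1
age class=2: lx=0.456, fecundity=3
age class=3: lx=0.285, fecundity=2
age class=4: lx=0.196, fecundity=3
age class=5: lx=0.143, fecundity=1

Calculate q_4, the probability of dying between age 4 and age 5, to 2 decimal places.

0.27

q_4 = (l_4 − l_5) / l_4 = (0.196 − 0.143) / 0.196
     = 0.053 / 0.196 = 0.270408… → 0.27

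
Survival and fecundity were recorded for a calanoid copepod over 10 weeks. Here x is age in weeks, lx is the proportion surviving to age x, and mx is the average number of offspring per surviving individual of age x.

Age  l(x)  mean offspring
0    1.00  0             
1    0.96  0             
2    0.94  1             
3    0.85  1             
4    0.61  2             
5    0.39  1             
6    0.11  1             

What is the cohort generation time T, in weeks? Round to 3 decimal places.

lx·mx: 0, 0, 0.94, 0.85, 1.22, 0.39, 0.11 → R0 = 3.51
x·lx·mx: 0, 0, 1.88, 2.55, 4.88, 1.95, 0.66 → Σ = 11.92
T = 11.92 / 3.51 = 3.396011… → 3.396

3.396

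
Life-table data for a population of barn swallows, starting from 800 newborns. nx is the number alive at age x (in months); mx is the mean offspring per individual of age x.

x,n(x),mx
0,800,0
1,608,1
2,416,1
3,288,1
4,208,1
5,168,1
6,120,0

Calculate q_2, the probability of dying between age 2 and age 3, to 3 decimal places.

lx = nx/n0 = nx/800: 1, 0.76, 0.52, 0.36, 0.26, 0.21, 0.15
q_2 = (l_2 − l_3) / l_2 = (0.52 − 0.36) / 0.52
     = 0.16 / 0.52 = 0.307692… → 0.308

0.308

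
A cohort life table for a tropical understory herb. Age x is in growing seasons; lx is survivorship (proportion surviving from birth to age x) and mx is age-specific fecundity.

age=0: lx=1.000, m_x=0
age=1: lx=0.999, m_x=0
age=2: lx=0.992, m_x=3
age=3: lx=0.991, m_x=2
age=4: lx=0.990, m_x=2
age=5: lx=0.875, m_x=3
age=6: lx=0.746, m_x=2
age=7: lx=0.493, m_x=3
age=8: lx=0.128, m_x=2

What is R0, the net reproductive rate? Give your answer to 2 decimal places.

lx·mx by age: 0, 0, 2.976, 1.982, 1.98, 2.625, 1.492, 1.479, 0.256
R0 = Σ lx·mx = 12.79 → 12.79

12.79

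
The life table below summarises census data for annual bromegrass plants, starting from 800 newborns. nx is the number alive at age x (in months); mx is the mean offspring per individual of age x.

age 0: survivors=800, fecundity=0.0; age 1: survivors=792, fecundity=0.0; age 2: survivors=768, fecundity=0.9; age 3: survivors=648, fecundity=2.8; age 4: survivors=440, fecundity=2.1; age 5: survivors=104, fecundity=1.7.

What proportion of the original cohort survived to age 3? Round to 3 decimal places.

l_3 = n_3/n_0 = 648/800 = 0.81 → 0.810

0.810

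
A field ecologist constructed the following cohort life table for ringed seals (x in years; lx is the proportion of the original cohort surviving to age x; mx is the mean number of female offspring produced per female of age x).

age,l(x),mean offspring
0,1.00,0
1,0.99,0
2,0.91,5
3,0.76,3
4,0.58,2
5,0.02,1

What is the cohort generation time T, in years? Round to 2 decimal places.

2.58

lx·mx: 0, 0, 4.55, 2.28, 1.16, 0.02 → R0 = 8.01
x·lx·mx: 0, 0, 9.1, 6.84, 4.64, 0.1 → Σ = 20.68
T = 20.68 / 8.01 = 2.581773… → 2.58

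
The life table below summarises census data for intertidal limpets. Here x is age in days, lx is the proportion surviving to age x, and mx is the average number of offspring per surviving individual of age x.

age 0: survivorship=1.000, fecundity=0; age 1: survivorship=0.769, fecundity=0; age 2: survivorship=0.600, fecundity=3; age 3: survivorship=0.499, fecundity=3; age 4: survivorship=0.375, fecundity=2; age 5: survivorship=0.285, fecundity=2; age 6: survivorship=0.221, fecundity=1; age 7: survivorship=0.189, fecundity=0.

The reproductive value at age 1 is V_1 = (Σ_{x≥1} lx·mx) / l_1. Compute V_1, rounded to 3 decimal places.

6.291

lx·mx for x ≥ 1: 0, 1.8, 1.497, 0.75, 0.57, 0.221, 0 → sum = 4.838
V_1 = 4.838 / l_1 = 4.838 / 0.769 = 6.291287… → 6.291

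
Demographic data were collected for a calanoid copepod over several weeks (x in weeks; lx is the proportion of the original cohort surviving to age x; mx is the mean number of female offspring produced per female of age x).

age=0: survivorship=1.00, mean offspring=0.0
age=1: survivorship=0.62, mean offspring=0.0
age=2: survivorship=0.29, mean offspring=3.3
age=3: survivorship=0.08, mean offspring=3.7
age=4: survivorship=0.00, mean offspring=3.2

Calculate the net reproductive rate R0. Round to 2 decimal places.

1.25

lx·mx by age: 0, 0, 0.957, 0.296, 0
R0 = Σ lx·mx = 1.253 → 1.25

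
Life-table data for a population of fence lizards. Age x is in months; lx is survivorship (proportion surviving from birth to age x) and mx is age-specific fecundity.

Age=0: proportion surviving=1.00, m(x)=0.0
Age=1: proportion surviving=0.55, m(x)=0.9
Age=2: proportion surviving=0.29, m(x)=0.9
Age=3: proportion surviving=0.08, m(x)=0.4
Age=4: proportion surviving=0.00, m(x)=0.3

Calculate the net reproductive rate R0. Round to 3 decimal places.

lx·mx by age: 0, 0.495, 0.261, 0.032, 0
R0 = Σ lx·mx = 0.788 → 0.788

0.788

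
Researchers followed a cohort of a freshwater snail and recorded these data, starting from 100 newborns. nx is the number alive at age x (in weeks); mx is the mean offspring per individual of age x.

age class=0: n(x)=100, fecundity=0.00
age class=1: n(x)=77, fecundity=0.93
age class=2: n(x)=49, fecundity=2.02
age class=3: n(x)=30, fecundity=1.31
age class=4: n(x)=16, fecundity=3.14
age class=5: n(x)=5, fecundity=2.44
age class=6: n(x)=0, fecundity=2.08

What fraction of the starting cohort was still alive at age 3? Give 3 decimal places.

0.300

l_3 = n_3/n_0 = 30/100 = 0.3 → 0.300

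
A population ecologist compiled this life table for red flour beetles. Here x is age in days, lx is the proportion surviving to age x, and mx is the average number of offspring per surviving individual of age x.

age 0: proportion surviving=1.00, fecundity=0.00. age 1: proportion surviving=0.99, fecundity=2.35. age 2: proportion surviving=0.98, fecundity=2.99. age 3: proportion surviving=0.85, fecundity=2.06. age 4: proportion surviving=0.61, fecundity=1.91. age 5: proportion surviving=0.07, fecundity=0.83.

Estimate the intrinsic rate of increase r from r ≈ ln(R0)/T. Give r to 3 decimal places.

0.943

R0 = Σ lx·mx = 0 + 2.3265 + 2.9302 + 1.751 + 1.1651 + 0.0581 = 8.2309
Σ x·lx·mx = 18.3908; T = 18.3908/8.2309 = 2.23436…
r ≈ ln(R0)/T = ln(8.2309)/2.23436… = 0.9434… → 0.943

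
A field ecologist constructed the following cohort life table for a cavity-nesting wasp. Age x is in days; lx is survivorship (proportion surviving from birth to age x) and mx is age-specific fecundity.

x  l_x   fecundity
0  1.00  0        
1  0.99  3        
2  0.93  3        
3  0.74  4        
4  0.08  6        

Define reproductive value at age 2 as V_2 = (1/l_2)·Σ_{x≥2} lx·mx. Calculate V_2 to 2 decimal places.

6.70

lx·mx for x ≥ 2: 2.79, 2.96, 0.48 → sum = 6.23
V_2 = 6.23 / l_2 = 6.23 / 0.93 = 6.698925… → 6.70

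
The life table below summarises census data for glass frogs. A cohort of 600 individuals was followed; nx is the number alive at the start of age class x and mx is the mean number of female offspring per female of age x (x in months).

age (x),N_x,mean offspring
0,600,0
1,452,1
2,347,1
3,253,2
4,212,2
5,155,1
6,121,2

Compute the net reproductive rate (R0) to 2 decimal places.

3.54

lx = nx/n0 = nx/600: 1, 0.75333…, 0.57833…, 0.42167…, 0.35333…, 0.25833…, 0.20167…
lx·mx by age: 0, 0.753333…, 0.578333…, 0.843333…, 0.706667…, 0.258333…, 0.403333…
R0 = Σ lx·mx = 3.543333… → 3.54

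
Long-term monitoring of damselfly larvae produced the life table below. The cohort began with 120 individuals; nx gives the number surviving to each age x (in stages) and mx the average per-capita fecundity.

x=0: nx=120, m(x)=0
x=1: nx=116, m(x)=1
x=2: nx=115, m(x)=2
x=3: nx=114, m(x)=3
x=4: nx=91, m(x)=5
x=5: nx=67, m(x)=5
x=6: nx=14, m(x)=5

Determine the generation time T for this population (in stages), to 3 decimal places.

3.564

lx = nx/n0 = nx/120: 1, 0.96667…, 0.95833…, 0.95, 0.75833…, 0.55833…, 0.11667…
lx·mx: 0, 0.966667…, 1.916667…, 2.85, 3.791667…, 2.791667…, 0.583333… → R0 = 12.9…
x·lx·mx: 0, 0.966667…, 3.833333…, 8.55, 15.166667…, 13.958333…, 3.5… → Σ = 45.975…
T = 45.975… / 12.9… = 3.563953… → 3.564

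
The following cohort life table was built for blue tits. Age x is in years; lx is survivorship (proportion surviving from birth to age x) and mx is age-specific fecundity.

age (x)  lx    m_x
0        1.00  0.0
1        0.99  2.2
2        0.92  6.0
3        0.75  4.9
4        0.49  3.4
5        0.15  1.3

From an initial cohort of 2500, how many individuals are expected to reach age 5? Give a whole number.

Expected survivors = N0 · l_5 = 2500 × 0.15 = 375 → 375

375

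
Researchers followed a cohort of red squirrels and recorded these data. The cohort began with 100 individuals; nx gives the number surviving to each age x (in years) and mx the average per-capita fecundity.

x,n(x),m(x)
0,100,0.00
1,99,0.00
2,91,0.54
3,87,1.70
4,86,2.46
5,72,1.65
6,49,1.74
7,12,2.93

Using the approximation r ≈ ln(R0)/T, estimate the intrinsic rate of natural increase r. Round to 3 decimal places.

0.442

lx = nx/n0 = nx/100: 1, 0.99, 0.91, 0.87, 0.86, 0.72, 0.49, 0.12
R0 = Σ lx·mx = 0 + 0 + 0.4914 + 1.479 + 2.1156 + 1.188 + 0.8526 + 0.3516 = 6.4782
Σ x·lx·mx = 27.399; T = 27.399/6.4782 = 4.22942…
r ≈ ln(R0)/T = ln(6.4782)/4.22942… = 0.44177… → 0.442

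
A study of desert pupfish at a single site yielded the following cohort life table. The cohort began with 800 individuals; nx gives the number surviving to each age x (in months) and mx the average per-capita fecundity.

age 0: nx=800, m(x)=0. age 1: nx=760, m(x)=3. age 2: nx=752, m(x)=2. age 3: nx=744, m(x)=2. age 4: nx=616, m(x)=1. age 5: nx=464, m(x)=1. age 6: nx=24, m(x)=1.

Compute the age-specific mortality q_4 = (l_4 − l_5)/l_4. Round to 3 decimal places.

lx = nx/n0 = nx/800: 1, 0.95, 0.94, 0.93, 0.77, 0.58, 0.03
q_4 = (l_4 − l_5) / l_4 = (0.77 − 0.58) / 0.77
     = 0.19 / 0.77 = 0.246753… → 0.247

0.247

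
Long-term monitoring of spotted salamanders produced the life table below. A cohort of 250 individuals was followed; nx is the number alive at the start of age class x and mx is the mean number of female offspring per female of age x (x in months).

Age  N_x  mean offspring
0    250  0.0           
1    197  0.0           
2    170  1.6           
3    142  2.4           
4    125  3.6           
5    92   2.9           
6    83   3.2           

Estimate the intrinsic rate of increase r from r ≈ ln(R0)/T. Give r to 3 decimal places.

0.470

lx = nx/n0 = nx/250: 1, 0.788, 0.68, 0.568, 0.5, 0.368, 0.332
R0 = Σ lx·mx = 0 + 0 + 1.088 + 1.3632 + 1.8 + 1.0672 + 1.0624 = 6.3808
Σ x·lx·mx = 25.176; T = 25.176/6.3808 = 3.94559…
r ≈ ln(R0)/T = ln(6.3808)/3.94559… = 0.46971… → 0.470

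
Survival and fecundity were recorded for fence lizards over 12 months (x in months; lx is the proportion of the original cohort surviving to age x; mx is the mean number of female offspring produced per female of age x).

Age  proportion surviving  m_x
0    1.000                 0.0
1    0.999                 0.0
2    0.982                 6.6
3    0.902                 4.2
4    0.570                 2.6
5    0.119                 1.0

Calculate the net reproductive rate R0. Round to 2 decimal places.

lx·mx by age: 0, 0, 6.4812, 3.7884, 1.482, 0.119
R0 = Σ lx·mx = 11.8706 → 11.87

11.87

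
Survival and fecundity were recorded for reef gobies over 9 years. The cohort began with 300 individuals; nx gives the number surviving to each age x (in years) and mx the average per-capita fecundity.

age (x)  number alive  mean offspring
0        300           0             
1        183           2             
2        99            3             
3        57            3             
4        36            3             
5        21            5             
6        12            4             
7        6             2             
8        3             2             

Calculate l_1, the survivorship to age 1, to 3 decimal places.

l_1 = n_1/n_0 = 183/300 = 0.61 → 0.610

0.610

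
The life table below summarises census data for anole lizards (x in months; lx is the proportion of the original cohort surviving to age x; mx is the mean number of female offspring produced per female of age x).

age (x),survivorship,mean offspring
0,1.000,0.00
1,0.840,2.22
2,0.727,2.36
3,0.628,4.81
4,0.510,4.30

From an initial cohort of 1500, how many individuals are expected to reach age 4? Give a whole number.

Expected survivors = N0 · l_4 = 1500 × 0.510 = 765 → 765

765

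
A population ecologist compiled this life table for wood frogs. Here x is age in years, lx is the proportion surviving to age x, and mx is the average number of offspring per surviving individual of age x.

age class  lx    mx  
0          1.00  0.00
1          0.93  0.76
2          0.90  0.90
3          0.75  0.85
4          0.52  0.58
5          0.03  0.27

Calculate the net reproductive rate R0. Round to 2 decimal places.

lx·mx by age: 0, 0.7068, 0.81, 0.6375, 0.3016, 0.0081
R0 = Σ lx·mx = 2.464 → 2.46

2.46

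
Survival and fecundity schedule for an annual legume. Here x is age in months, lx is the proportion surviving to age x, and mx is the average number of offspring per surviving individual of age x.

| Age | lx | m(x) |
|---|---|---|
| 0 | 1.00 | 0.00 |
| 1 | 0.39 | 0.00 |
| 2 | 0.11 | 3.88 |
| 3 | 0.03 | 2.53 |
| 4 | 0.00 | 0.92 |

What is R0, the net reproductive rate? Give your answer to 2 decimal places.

lx·mx by age: 0, 0, 0.4268, 0.0759, 0
R0 = Σ lx·mx = 0.5027 → 0.50

0.50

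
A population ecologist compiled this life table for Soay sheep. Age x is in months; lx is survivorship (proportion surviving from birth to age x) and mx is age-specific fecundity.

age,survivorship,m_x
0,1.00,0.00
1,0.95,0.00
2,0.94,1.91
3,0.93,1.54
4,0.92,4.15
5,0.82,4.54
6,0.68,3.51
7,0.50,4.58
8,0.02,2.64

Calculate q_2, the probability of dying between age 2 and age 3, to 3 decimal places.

q_2 = (l_2 − l_3) / l_2 = (0.94 − 0.93) / 0.94
     = 0.01 / 0.94 = 0.010638… → 0.011

0.011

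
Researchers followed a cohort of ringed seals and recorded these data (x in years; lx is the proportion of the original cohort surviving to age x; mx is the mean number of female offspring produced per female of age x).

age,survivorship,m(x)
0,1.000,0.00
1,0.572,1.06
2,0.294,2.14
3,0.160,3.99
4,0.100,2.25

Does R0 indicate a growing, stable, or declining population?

growing

R0 = Σ lx·mx = 0 + 0.60632 + 0.62916 + 0.6384 + 0.225 = 2.09888
R0 > 1, so the population is growing.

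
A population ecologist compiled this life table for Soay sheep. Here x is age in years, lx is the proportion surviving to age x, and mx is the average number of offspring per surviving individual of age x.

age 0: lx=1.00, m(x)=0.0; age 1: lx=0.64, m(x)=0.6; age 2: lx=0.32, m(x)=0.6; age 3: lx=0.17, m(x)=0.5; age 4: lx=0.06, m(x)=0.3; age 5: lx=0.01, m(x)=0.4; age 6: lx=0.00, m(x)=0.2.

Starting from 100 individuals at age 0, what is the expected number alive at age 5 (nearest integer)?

1

Expected survivors = N0 · l_5 = 100 × 0.01 = 1 → 1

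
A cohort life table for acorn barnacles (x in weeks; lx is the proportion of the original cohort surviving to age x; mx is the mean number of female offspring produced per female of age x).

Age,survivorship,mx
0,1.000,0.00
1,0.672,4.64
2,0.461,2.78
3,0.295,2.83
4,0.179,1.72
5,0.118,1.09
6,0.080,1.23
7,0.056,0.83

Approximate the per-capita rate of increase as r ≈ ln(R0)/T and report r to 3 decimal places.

0.933

R0 = Σ lx·mx = 0 + 3.11808 + 1.28158 + 0.83485 + 0.30788 + 0.12862 + 0.0984 + 0.04648 = 5.81589
Σ x·lx·mx = 10.97617; T = 10.97617/5.81589 = 1.88727…
r ≈ ln(R0)/T = ln(5.81589)/1.88727… = 0.93288… → 0.933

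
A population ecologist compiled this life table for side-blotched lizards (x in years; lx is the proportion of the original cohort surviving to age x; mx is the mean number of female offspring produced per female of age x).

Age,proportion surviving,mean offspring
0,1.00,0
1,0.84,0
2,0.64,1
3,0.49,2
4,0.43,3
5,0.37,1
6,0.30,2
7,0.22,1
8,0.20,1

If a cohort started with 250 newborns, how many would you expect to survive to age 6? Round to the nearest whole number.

75

Expected survivors = N0 · l_6 = 250 × 0.30 = 75 → 75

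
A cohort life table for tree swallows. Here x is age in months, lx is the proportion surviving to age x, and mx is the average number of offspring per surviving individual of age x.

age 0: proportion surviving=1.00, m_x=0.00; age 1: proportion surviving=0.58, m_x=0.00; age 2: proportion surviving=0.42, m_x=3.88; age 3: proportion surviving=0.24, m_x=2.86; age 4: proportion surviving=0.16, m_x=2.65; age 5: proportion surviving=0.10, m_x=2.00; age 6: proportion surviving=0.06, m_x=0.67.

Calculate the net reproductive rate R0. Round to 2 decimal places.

2.98

lx·mx by age: 0, 0, 1.6296, 0.6864, 0.424, 0.2, 0.0402
R0 = Σ lx·mx = 2.9802 → 2.98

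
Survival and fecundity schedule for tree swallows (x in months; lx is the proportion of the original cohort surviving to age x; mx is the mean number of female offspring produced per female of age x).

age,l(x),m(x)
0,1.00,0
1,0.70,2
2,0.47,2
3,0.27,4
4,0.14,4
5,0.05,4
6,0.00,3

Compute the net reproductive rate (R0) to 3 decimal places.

lx·mx by age: 0, 1.4, 0.94, 1.08, 0.56, 0.2, 0
R0 = Σ lx·mx = 4.18 → 4.180

4.180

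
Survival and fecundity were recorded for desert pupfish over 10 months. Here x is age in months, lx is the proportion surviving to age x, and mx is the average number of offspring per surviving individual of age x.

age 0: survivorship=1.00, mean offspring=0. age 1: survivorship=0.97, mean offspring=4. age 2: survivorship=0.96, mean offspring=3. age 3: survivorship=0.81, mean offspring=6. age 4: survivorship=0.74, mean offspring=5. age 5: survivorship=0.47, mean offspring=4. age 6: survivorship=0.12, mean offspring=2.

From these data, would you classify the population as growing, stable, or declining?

growing

R0 = Σ lx·mx = 0 + 3.88 + 2.88 + 4.86 + 3.7 + 1.88 + 0.24 = 17.44
R0 > 1, so the population is growing.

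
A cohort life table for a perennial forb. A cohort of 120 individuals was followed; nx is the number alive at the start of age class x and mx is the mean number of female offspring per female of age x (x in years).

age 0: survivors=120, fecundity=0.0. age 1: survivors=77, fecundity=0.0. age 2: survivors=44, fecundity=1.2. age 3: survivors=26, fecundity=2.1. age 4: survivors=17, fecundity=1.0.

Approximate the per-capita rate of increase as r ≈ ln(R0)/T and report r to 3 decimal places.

0.013

lx = nx/n0 = nx/120: 1, 0.64167…, 0.36667…, 0.21667…, 0.14167…
R0 = Σ lx·mx = 0 + 0 + 0.44… + 0.455… + 0.14167… = 1.036667…
Σ x·lx·mx = 2.811667…; T = 2.811667…/1.036667… = 2.71222…
r ≈ ln(R0)/T = ln(1.036667…)/2.71222… = 0.01328… → 0.013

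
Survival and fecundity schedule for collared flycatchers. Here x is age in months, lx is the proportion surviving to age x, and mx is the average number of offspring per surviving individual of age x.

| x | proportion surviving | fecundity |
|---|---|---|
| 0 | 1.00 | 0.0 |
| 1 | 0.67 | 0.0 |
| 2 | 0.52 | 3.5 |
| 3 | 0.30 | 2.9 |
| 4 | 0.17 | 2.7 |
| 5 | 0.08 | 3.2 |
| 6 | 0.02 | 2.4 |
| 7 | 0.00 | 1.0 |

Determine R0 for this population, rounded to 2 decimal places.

3.45

lx·mx by age: 0, 0, 1.82, 0.87, 0.459, 0.256, 0.048, 0
R0 = Σ lx·mx = 3.453 → 3.45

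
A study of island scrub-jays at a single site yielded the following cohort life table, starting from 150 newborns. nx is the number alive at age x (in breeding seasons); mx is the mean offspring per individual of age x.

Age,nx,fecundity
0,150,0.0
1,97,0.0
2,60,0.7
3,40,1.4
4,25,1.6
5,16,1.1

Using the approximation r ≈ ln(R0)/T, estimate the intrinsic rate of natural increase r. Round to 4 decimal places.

lx = nx/n0 = nx/150: 1, 0.64667…, 0.4, 0.26667…, 0.16667…, 0.10667…
R0 = Σ lx·mx = 0 + 0 + 0.28 + 0.37333… + 0.26667… + 0.11733… = 1.037333…
Σ x·lx·mx = 3.333333…; T = 3.333333…/1.037333… = 3.21337…
r ≈ ln(R0)/T = ln(1.037333…)/3.21337… = 0.011407… → 0.0114

0.0114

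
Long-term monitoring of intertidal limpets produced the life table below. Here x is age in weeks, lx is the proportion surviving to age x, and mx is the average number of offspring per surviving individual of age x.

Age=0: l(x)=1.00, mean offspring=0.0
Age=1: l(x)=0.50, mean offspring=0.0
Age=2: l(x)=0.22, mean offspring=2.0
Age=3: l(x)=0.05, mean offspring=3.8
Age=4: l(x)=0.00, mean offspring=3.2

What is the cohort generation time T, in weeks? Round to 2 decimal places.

2.30

lx·mx: 0, 0, 0.44, 0.19, 0 → R0 = 0.63
x·lx·mx: 0, 0, 0.88, 0.57, 0 → Σ = 1.45
T = 1.45 / 0.63 = 2.301587… → 2.30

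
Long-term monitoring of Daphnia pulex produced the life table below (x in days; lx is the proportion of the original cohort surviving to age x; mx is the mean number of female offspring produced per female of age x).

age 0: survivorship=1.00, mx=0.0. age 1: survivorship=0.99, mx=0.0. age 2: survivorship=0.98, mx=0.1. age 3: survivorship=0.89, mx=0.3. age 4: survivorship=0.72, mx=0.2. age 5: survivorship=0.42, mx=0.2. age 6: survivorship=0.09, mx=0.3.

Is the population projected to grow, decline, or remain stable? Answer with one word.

R0 = Σ lx·mx = 0 + 0 + 0.098 + 0.267 + 0.144 + 0.084 + 0.027 = 0.62
R0 < 1, so the population is declining.

declining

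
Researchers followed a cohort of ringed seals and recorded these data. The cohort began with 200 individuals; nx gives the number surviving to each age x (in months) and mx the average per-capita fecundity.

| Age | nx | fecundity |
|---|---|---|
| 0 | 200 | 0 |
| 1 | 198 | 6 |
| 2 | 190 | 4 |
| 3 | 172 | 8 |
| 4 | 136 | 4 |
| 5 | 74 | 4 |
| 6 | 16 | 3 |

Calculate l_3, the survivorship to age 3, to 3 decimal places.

0.860

l_3 = n_3/n_0 = 172/200 = 0.86 → 0.860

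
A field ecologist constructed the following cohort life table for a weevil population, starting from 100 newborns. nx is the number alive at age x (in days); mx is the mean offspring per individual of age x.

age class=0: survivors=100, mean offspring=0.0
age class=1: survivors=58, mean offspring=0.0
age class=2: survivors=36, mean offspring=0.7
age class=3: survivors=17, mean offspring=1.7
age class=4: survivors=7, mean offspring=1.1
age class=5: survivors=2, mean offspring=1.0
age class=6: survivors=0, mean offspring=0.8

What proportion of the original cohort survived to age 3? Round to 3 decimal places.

l_3 = n_3/n_0 = 17/100 = 0.17 → 0.170

0.170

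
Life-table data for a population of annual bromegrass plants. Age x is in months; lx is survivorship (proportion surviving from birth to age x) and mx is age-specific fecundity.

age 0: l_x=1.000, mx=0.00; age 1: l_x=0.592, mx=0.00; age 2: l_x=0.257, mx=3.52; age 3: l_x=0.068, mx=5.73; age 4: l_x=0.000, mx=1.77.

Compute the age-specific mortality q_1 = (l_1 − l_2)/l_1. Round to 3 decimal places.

0.566

q_1 = (l_1 − l_2) / l_1 = (0.592 − 0.257) / 0.592
     = 0.335 / 0.592 = 0.565878… → 0.566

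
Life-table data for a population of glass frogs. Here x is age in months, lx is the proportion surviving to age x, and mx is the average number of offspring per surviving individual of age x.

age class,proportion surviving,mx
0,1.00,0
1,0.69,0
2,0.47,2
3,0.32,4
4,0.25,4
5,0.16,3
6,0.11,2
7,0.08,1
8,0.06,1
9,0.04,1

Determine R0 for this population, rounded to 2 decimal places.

4.10

lx·mx by age: 0, 0, 0.94, 1.28, 1, 0.48, 0.22, 0.08, 0.06, 0.04
R0 = Σ lx·mx = 4.1 → 4.10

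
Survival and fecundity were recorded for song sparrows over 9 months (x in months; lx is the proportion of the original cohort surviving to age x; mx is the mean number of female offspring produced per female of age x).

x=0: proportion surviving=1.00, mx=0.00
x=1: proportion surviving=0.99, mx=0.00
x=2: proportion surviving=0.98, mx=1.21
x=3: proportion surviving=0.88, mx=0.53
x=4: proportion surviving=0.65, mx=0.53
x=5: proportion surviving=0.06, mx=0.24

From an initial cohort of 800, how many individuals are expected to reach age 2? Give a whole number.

Expected survivors = N0 · l_2 = 800 × 0.98 = 784 → 784

784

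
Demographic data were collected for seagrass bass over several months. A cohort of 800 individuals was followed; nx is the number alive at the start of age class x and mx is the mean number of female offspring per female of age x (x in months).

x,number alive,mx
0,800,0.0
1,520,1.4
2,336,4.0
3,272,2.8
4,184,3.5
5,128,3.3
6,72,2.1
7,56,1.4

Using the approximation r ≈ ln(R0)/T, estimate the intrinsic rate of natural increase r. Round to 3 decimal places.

lx = nx/n0 = nx/800: 1, 0.65, 0.42, 0.34, 0.23, 0.16, 0.09, 0.07
R0 = Σ lx·mx = 0 + 0.91 + 1.68 + 0.952 + 0.805 + 0.528 + 0.189 + 0.098 = 5.162
Σ x·lx·mx = 14.806; T = 14.806/5.162 = 2.86827…
r ≈ ln(R0)/T = ln(5.162)/2.86827… = 0.57224… → 0.572

0.572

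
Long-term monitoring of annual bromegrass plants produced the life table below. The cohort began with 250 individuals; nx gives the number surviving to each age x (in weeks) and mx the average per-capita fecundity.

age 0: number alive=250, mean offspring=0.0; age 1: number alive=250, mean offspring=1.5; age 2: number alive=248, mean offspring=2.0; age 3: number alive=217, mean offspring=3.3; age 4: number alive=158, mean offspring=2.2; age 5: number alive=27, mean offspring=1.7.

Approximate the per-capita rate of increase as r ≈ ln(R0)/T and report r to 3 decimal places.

lx = nx/n0 = nx/250: 1, 1, 0.992, 0.868, 0.632, 0.108
R0 = Σ lx·mx = 0 + 1.5 + 1.984 + 2.8644 + 1.3904 + 0.1836 = 7.9224
Σ x·lx·mx = 20.5408; T = 20.5408/7.9224 = 2.59275…
r ≈ ln(R0)/T = ln(7.9224)/2.59275… = 0.79826… → 0.798

0.798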